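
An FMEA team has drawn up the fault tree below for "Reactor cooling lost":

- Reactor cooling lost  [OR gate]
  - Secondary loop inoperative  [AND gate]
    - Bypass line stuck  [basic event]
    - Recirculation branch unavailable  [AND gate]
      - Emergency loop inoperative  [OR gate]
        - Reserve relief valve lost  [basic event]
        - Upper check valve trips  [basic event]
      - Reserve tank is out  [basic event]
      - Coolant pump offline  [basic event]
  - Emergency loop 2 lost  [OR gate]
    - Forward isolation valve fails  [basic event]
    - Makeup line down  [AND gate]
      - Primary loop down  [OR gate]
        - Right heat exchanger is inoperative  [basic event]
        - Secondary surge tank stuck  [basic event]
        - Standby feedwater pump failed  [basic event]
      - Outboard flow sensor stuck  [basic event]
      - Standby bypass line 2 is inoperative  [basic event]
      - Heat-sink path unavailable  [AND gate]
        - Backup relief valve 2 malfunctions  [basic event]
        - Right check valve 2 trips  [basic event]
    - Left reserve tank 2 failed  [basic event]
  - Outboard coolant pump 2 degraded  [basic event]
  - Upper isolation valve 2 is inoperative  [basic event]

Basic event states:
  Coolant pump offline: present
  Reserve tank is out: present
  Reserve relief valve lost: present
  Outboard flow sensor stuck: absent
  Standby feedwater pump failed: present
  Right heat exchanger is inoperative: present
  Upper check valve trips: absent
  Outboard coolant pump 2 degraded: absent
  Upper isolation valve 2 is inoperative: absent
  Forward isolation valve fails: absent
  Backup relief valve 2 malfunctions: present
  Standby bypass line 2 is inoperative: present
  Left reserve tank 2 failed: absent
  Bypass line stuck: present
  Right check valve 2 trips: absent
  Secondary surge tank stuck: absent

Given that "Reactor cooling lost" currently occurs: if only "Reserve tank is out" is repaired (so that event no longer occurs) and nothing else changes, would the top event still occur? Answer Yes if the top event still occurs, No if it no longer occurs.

Counterfactual: set "Reserve tank is out" to not occurred.
Emergency loop inoperative [OR]: Reserve relief valve lost=occurs, Upper check valve trips=not → at least one input occurs → occurs.
Recirculation branch unavailable [AND]: Emergency loop inoperative=occurs, Reserve tank is out=not, Coolant pump offline=occurs → not all inputs occur → does not occur.
Secondary loop inoperative [AND]: Bypass line stuck=occurs, Recirculation branch unavailable=not → not all inputs occur → does not occur.
Primary loop down [OR]: Right heat exchanger is inoperative=occurs, Secondary surge tank stuck=not, Standby feedwater pump failed=occurs → at least one input occurs → occurs.
Heat-sink path unavailable [AND]: Backup relief valve 2 malfunctions=occurs, Right check valve 2 trips=not → not all inputs occur → does not occur.
Makeup line down [AND]: Primary loop down=occurs, Outboard flow sensor stuck=not, Standby bypass line 2 is inoperative=occurs, Heat-sink path unavailable=not → not all inputs occur → does not occur.
Emergency loop 2 lost [OR]: Forward isolation valve fails=not, Makeup line down=not, Left reserve tank 2 failed=not → no input occurs → does not occur.
Reactor cooling lost [OR]: Secondary loop inoperative=not, Emergency loop 2 lost=not, Outboard coolant pump 2 degraded=not, Upper isolation valve 2 is inoperative=not → no input occurs → does not occur.

No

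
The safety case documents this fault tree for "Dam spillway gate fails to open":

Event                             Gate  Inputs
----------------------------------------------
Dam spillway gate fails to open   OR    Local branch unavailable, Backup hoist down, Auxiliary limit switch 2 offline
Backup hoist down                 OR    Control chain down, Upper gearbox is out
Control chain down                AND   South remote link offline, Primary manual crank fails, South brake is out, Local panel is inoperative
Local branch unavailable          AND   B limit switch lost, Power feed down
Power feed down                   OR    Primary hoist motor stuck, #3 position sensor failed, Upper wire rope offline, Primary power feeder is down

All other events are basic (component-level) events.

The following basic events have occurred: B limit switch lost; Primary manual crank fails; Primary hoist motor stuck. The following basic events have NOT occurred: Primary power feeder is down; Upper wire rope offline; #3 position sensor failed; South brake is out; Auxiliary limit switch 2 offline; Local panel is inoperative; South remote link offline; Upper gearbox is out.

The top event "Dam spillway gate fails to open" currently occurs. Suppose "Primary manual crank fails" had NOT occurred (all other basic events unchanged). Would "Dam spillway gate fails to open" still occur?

Yes

Counterfactual: set "Primary manual crank fails" to not occurred.
Power feed down [OR]: Primary hoist motor stuck=occurs, #3 position sensor failed=not, Upper wire rope offline=not, Primary power feeder is down=not → at least one input occurs → occurs.
Local branch unavailable [AND]: B limit switch lost=occurs, Power feed down=occurs → all inputs occur → occurs.
Control chain down [AND]: South remote link offline=not, Primary manual crank fails=not, South brake is out=not, Local panel is inoperative=not → not all inputs occur → does not occur.
Backup hoist down [OR]: Control chain down=not, Upper gearbox is out=not → no input occurs → does not occur.
Dam spillway gate fails to open [OR]: Local branch unavailable=occurs, Backup hoist down=not, Auxiliary limit switch 2 offline=not → at least one input occurs → occurs.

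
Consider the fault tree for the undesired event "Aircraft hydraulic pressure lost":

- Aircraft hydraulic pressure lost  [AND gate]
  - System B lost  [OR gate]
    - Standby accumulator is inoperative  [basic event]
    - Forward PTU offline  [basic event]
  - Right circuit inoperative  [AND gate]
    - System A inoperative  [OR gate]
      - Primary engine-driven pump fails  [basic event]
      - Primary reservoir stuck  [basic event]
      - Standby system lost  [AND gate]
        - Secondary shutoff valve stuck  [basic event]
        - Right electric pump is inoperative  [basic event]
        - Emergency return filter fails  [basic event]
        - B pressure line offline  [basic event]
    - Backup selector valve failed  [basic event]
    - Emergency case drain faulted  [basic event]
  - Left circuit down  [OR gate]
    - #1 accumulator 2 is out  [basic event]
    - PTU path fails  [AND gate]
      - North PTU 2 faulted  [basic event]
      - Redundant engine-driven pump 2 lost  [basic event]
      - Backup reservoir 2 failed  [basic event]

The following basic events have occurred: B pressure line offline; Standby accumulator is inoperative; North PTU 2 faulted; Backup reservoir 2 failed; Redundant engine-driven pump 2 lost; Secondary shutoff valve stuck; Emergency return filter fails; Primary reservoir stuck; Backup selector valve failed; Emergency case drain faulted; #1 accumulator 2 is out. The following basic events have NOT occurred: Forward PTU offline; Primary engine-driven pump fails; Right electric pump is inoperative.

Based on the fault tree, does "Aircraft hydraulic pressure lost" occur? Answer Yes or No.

Yes

System B lost [OR]: Standby accumulator is inoperative=occurs, Forward PTU offline=not → at least one input occurs → occurs.
Standby system lost [AND]: Secondary shutoff valve stuck=occurs, Right electric pump is inoperative=not, Emergency return filter fails=occurs, B pressure line offline=occurs → not all inputs occur → does not occur.
System A inoperative [OR]: Primary engine-driven pump fails=not, Primary reservoir stuck=occurs, Standby system lost=not → at least one input occurs → occurs.
Right circuit inoperative [AND]: System A inoperative=occurs, Backup selector valve failed=occurs, Emergency case drain faulted=occurs → all inputs occur → occurs.
PTU path fails [AND]: North PTU 2 faulted=occurs, Redundant engine-driven pump 2 lost=occurs, Backup reservoir 2 failed=occurs → all inputs occur → occurs.
Left circuit down [OR]: #1 accumulator 2 is out=occurs, PTU path fails=occurs → at least one input occurs → occurs.
Aircraft hydraulic pressure lost [AND]: System B lost=occurs, Right circuit inoperative=occurs, Left circuit down=occurs → all inputs occur → occurs.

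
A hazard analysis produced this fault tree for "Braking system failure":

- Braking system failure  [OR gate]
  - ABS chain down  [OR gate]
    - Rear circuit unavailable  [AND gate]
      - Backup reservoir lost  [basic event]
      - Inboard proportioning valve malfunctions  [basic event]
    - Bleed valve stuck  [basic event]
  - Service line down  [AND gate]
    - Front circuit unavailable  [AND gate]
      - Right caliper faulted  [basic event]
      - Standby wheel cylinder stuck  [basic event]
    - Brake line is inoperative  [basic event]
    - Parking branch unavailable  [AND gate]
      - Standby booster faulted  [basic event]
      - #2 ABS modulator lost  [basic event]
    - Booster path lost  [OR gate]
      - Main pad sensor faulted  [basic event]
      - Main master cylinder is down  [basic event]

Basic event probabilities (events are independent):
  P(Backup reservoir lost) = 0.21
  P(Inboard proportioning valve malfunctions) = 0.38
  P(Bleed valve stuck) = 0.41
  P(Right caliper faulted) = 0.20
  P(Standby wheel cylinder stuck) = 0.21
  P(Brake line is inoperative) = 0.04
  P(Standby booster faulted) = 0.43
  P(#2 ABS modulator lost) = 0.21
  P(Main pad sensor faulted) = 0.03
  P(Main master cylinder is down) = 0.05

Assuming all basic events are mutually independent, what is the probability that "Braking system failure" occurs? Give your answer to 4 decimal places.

0.4571

P(Rear circuit unavailable) [AND] = 0.21 × 0.38 = 0.079800
P(ABS chain down) [OR] = 1 − (1−0.079800) × (1−0.41) = 0.457082
P(Front circuit unavailable) [AND] = 0.20 × 0.21 = 0.042000
P(Parking branch unavailable) [AND] = 0.43 × 0.21 = 0.090300
P(Booster path lost) [OR] = 1 − (1−0.03) × (1−0.05) = 0.078500
P(Service line down) [AND] = 0.042000 × 0.04 × 0.090300 × 0.078500 = 0.000012
P(Braking system failure) [OR] = 1 − (1−0.457082) × (1−0.000012) = 0.457089
Rounded to 4 decimal places: P(Braking system failure) ≈ 0.4571.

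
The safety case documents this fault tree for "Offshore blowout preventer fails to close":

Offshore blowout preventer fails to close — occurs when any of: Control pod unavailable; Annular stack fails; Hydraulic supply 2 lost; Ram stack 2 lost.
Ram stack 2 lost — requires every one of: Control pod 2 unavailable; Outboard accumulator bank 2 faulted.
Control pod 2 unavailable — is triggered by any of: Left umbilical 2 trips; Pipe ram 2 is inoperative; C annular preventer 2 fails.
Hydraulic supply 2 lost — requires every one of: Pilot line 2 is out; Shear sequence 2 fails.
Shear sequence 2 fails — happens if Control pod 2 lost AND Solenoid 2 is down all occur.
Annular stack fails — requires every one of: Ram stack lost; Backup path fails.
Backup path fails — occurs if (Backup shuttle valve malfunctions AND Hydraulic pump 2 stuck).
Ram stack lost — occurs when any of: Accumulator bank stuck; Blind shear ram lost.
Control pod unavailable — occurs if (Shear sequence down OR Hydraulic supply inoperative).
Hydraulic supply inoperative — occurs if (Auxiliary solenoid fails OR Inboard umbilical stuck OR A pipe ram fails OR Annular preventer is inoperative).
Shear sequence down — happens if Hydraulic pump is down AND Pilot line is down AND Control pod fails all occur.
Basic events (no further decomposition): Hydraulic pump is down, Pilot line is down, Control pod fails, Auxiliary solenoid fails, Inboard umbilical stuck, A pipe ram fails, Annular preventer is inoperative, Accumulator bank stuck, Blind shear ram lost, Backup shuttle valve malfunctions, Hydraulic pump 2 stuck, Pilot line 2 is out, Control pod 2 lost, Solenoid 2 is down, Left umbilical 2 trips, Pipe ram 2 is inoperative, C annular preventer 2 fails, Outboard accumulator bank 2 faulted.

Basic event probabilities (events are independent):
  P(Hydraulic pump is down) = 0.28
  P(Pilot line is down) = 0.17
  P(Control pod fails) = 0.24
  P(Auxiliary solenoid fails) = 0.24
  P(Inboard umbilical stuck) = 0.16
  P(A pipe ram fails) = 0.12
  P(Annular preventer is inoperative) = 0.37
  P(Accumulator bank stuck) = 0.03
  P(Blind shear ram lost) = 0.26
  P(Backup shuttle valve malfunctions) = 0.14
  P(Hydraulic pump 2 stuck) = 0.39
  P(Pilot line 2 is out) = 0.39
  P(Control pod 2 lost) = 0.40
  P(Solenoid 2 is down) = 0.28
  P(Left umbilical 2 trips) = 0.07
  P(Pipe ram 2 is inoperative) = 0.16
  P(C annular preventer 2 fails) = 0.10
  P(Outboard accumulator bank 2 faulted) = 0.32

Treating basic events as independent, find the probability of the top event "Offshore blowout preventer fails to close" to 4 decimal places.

0.7019

P(Shear sequence down) [AND] = 0.28 × 0.17 × 0.24 = 0.011424
P(Hydraulic supply inoperative) [OR] = 1 − (1−0.24) × (1−0.16) × (1−0.12) × (1−0.37) = 0.646071
P(Control pod unavailable) [OR] = 1 − (1−0.011424) × (1−0.646071) = 0.650114
P(Ram stack lost) [OR] = 1 − (1−0.03) × (1−0.26) = 0.282200
P(Backup path fails) [AND] = 0.14 × 0.39 = 0.054600
P(Annular stack fails) [AND] = 0.282200 × 0.054600 = 0.015408
P(Shear sequence 2 fails) [AND] = 0.40 × 0.28 = 0.112000
P(Hydraulic supply 2 lost) [AND] = 0.39 × 0.112000 = 0.043680
P(Control pod 2 unavailable) [OR] = 1 − (1−0.07) × (1−0.16) × (1−0.10) = 0.296920
P(Ram stack 2 lost) [AND] = 0.296920 × 0.32 = 0.095014
P(Offshore blowout preventer fails to close) [OR] = 1 − (1−0.650114) × (1−0.015408) × (1−0.043680) × (1−0.095014) = 0.701855
Rounded to 4 decimal places: P(Offshore blowout preventer fails to close) ≈ 0.7019.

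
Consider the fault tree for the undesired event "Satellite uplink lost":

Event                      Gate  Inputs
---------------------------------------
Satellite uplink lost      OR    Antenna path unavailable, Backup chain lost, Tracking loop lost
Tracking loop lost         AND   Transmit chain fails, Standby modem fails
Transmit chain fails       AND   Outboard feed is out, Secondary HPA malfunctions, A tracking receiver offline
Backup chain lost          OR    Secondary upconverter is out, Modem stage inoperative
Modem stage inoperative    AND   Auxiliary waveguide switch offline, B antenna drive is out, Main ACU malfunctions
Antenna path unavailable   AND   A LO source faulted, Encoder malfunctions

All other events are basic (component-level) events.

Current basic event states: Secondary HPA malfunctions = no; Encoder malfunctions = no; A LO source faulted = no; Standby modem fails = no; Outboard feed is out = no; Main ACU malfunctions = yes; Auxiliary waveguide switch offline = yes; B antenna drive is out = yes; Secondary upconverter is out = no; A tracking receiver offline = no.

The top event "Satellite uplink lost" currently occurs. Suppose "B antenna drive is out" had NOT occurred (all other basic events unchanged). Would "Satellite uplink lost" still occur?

No

Counterfactual: set "B antenna drive is out" to not occurred.
Antenna path unavailable [AND]: A LO source faulted=not, Encoder malfunctions=not → not all inputs occur → does not occur.
Modem stage inoperative [AND]: Auxiliary waveguide switch offline=occurs, B antenna drive is out=not, Main ACU malfunctions=occurs → not all inputs occur → does not occur.
Backup chain lost [OR]: Secondary upconverter is out=not, Modem stage inoperative=not → no input occurs → does not occur.
Transmit chain fails [AND]: Outboard feed is out=not, Secondary HPA malfunctions=not, A tracking receiver offline=not → not all inputs occur → does not occur.
Tracking loop lost [AND]: Transmit chain fails=not, Standby modem fails=not → not all inputs occur → does not occur.
Satellite uplink lost [OR]: Antenna path unavailable=not, Backup chain lost=not, Tracking loop lost=not → no input occurs → does not occur.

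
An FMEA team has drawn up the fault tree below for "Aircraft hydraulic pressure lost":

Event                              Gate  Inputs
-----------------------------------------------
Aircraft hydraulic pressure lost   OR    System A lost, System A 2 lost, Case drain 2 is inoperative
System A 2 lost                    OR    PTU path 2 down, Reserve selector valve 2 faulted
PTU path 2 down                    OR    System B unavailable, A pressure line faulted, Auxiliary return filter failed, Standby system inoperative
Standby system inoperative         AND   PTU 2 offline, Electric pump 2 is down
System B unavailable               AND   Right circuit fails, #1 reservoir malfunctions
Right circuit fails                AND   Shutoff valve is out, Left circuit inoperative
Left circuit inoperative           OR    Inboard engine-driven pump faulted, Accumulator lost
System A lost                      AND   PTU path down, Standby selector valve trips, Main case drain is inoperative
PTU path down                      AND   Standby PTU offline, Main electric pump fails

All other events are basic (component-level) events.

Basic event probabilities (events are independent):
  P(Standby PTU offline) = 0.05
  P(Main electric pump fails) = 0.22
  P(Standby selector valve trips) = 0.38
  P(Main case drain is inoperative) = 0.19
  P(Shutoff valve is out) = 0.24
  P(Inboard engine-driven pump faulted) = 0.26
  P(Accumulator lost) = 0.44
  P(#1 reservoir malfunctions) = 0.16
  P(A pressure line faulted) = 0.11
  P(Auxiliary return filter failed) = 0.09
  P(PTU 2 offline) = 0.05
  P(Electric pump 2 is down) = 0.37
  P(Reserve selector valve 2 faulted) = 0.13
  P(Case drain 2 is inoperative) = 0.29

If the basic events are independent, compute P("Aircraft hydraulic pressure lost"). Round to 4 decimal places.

0.5204

P(PTU path down) [AND] = 0.05 × 0.22 = 0.011000
P(System A lost) [AND] = 0.011000 × 0.38 × 0.19 = 0.000794
P(Left circuit inoperative) [OR] = 1 − (1−0.26) × (1−0.44) = 0.585600
P(Right circuit fails) [AND] = 0.24 × 0.585600 = 0.140544
P(System B unavailable) [AND] = 0.140544 × 0.16 = 0.022487
P(Standby system inoperative) [AND] = 0.05 × 0.37 = 0.018500
P(PTU path 2 down) [OR] = 1 − (1−0.022487) × (1−0.11) × (1−0.09) × (1−0.018500) = 0.222958
P(System A 2 lost) [OR] = 1 − (1−0.222958) × (1−0.13) = 0.323973
P(Aircraft hydraulic pressure lost) [OR] = 1 − (1−0.000794) × (1−0.323973) × (1−0.29) = 0.520402
Rounded to 4 decimal places: P(Aircraft hydraulic pressure lost) ≈ 0.5204.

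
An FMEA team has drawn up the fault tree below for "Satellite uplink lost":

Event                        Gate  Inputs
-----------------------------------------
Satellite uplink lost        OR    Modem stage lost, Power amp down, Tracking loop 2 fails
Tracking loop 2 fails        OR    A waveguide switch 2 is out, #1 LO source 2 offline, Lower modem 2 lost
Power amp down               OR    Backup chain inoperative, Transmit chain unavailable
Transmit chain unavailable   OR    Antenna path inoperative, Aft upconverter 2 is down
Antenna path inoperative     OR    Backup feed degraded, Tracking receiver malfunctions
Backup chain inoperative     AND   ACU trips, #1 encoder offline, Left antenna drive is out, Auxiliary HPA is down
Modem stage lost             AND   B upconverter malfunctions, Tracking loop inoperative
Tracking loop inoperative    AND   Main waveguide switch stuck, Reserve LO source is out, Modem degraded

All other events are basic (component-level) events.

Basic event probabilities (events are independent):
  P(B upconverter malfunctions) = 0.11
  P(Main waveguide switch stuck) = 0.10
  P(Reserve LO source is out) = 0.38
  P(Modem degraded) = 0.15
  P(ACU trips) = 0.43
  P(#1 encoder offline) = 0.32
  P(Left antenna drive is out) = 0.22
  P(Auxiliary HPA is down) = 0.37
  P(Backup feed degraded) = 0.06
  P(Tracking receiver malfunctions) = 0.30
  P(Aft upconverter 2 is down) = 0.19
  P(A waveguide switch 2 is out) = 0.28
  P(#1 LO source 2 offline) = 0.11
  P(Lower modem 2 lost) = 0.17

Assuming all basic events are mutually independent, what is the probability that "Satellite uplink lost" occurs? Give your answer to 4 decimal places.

0.7199

P(Tracking loop inoperative) [AND] = 0.10 × 0.38 × 0.15 = 0.005700
P(Modem stage lost) [AND] = 0.11 × 0.005700 = 0.000627
P(Backup chain inoperative) [AND] = 0.43 × 0.32 × 0.22 × 0.37 = 0.011201
P(Antenna path inoperative) [OR] = 1 − (1−0.06) × (1−0.30) = 0.342000
P(Transmit chain unavailable) [OR] = 1 − (1−0.342000) × (1−0.19) = 0.467020
P(Power amp down) [OR] = 1 − (1−0.011201) × (1−0.467020) = 0.472990
P(Tracking loop 2 fails) [OR] = 1 − (1−0.28) × (1−0.11) × (1−0.17) = 0.468136
P(Satellite uplink lost) [OR] = 1 − (1−0.000627) × (1−0.472990) × (1−0.468136) = 0.719878
Rounded to 4 decimal places: P(Satellite uplink lost) ≈ 0.7199.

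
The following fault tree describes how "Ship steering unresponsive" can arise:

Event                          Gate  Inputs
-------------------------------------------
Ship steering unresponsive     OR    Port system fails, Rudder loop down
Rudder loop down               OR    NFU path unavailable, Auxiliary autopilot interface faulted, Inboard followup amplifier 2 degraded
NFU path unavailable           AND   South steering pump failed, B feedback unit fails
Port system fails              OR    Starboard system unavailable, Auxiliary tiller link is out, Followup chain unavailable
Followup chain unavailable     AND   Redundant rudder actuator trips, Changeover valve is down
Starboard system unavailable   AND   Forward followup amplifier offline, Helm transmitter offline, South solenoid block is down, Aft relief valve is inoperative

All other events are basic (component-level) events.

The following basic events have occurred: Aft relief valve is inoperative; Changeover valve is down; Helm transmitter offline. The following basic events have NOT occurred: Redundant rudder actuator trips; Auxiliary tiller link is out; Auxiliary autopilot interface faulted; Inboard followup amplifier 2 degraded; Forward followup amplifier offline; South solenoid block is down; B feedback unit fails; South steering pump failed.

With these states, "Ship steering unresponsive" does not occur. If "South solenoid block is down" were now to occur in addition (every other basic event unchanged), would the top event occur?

No

Counterfactual: set "South solenoid block is down" to occurred.
Starboard system unavailable [AND]: Forward followup amplifier offline=not, Helm transmitter offline=occurs, South solenoid block is down=occurs, Aft relief valve is inoperative=occurs → not all inputs occur → does not occur.
Followup chain unavailable [AND]: Redundant rudder actuator trips=not, Changeover valve is down=occurs → not all inputs occur → does not occur.
Port system fails [OR]: Starboard system unavailable=not, Auxiliary tiller link is out=not, Followup chain unavailable=not → no input occurs → does not occur.
NFU path unavailable [AND]: South steering pump failed=not, B feedback unit fails=not → not all inputs occur → does not occur.
Rudder loop down [OR]: NFU path unavailable=not, Auxiliary autopilot interface faulted=not, Inboard followup amplifier 2 degraded=not → no input occurs → does not occur.
Ship steering unresponsive [OR]: Port system fails=not, Rudder loop down=not → no input occurs → does not occur.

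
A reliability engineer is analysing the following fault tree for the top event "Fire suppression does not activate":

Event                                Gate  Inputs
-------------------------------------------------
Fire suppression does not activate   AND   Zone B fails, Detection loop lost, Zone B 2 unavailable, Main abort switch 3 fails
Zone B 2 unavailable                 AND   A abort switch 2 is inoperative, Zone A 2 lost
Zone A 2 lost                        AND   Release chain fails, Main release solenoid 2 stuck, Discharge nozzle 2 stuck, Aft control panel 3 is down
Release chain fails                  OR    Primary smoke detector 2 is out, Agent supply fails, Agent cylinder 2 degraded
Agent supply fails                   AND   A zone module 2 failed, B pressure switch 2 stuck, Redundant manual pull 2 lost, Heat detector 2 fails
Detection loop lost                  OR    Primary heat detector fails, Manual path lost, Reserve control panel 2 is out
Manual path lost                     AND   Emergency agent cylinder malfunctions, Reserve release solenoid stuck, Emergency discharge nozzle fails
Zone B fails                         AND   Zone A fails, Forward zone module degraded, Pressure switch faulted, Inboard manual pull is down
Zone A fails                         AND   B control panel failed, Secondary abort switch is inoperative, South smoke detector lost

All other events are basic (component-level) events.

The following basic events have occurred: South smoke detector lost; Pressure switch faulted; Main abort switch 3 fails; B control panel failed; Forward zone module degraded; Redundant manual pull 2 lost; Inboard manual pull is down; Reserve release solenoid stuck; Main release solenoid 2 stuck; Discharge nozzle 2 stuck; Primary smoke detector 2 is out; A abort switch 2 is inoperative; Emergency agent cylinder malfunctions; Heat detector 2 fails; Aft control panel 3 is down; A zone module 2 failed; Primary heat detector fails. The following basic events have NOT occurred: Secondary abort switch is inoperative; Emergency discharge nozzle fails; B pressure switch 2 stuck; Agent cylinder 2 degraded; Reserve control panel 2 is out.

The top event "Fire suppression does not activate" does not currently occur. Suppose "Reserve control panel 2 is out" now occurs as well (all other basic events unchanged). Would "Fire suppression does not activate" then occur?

Counterfactual: set "Reserve control panel 2 is out" to occurred.
Zone A fails [AND]: B control panel failed=occurs, Secondary abort switch is inoperative=not, South smoke detector lost=occurs → not all inputs occur → does not occur.
Zone B fails [AND]: Zone A fails=not, Forward zone module degraded=occurs, Pressure switch faulted=occurs, Inboard manual pull is down=occurs → not all inputs occur → does not occur.
Manual path lost [AND]: Emergency agent cylinder malfunctions=occurs, Reserve release solenoid stuck=occurs, Emergency discharge nozzle fails=not → not all inputs occur → does not occur.
Detection loop lost [OR]: Primary heat detector fails=occurs, Manual path lost=not, Reserve control panel 2 is out=occurs → at least one input occurs → occurs.
Agent supply fails [AND]: A zone module 2 failed=occurs, B pressure switch 2 stuck=not, Redundant manual pull 2 lost=occurs, Heat detector 2 fails=occurs → not all inputs occur → does not occur.
Release chain fails [OR]: Primary smoke detector 2 is out=occurs, Agent supply fails=not, Agent cylinder 2 degraded=not → at least one input occurs → occurs.
Zone A 2 lost [AND]: Release chain fails=occurs, Main release solenoid 2 stuck=occurs, Discharge nozzle 2 stuck=occurs, Aft control panel 3 is down=occurs → all inputs occur → occurs.
Zone B 2 unavailable [AND]: A abort switch 2 is inoperative=occurs, Zone A 2 lost=occurs → all inputs occur → occurs.
Fire suppression does not activate [AND]: Zone B fails=not, Detection loop lost=occurs, Zone B 2 unavailable=occurs, Main abort switch 3 fails=occurs → not all inputs occur → does not occur.

No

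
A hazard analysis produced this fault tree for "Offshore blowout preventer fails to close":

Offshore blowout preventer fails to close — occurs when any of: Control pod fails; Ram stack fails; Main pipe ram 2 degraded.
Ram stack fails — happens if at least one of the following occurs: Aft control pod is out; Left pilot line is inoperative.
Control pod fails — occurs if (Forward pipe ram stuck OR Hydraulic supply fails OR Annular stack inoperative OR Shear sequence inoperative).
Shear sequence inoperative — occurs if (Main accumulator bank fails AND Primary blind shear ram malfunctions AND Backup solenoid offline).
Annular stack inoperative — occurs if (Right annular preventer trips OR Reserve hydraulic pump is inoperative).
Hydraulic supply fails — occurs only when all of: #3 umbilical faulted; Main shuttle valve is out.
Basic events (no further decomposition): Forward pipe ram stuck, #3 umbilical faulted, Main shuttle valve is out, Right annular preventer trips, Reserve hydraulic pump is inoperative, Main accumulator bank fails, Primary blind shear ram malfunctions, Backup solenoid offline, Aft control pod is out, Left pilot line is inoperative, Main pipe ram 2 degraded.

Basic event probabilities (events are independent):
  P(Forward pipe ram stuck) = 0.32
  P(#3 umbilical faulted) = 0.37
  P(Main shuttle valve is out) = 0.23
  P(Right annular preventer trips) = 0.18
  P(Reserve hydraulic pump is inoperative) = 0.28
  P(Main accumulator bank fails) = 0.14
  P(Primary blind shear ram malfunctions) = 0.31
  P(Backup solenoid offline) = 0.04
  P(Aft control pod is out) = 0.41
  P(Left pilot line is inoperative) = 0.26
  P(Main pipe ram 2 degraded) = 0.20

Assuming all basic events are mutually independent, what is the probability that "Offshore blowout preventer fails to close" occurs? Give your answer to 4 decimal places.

0.8719

P(Hydraulic supply fails) [AND] = 0.37 × 0.23 = 0.085100
P(Annular stack inoperative) [OR] = 1 − (1−0.18) × (1−0.28) = 0.409600
P(Shear sequence inoperative) [AND] = 0.14 × 0.31 × 0.04 = 0.001736
P(Control pod fails) [OR] = 1 − (1−0.32) × (1−0.085100) × (1−0.409600) × (1−0.001736) = 0.633331
P(Ram stack fails) [OR] = 1 − (1−0.41) × (1−0.26) = 0.563400
P(Offshore blowout preventer fails to close) [OR] = 1 − (1−0.633331) × (1−0.563400) × (1−0.20) = 0.871930
Rounded to 4 decimal places: P(Offshore blowout preventer fails to close) ≈ 0.8719.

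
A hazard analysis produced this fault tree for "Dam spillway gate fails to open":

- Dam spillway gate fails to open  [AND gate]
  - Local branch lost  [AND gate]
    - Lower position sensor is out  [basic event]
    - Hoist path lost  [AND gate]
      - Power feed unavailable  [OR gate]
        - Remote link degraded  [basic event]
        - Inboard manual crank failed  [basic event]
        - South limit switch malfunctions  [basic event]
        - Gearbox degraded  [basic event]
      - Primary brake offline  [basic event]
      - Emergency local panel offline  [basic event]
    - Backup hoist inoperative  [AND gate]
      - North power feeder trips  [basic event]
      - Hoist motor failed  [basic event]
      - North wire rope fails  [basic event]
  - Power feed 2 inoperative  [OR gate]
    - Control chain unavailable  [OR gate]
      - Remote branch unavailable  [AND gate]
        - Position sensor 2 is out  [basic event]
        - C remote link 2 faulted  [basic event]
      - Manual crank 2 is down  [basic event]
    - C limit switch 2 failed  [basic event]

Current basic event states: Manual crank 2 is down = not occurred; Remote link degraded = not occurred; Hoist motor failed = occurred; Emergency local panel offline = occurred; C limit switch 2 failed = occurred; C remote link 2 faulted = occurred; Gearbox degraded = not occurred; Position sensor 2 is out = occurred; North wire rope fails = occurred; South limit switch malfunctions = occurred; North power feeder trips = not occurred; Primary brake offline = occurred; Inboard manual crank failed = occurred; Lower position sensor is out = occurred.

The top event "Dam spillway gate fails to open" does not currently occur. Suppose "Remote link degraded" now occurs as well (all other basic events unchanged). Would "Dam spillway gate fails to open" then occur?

No

Counterfactual: set "Remote link degraded" to occurred.
Power feed unavailable [OR]: Remote link degraded=occurs, Inboard manual crank failed=occurs, South limit switch malfunctions=occurs, Gearbox degraded=not → at least one input occurs → occurs.
Hoist path lost [AND]: Power feed unavailable=occurs, Primary brake offline=occurs, Emergency local panel offline=occurs → all inputs occur → occurs.
Backup hoist inoperative [AND]: North power feeder trips=not, Hoist motor failed=occurs, North wire rope fails=occurs → not all inputs occur → does not occur.
Local branch lost [AND]: Lower position sensor is out=occurs, Hoist path lost=occurs, Backup hoist inoperative=not → not all inputs occur → does not occur.
Remote branch unavailable [AND]: Position sensor 2 is out=occurs, C remote link 2 faulted=occurs → all inputs occur → occurs.
Control chain unavailable [OR]: Remote branch unavailable=occurs, Manual crank 2 is down=not → at least one input occurs → occurs.
Power feed 2 inoperative [OR]: Control chain unavailable=occurs, C limit switch 2 failed=occurs → at least one input occurs → occurs.
Dam spillway gate fails to open [AND]: Local branch lost=not, Power feed 2 inoperative=occurs → not all inputs occur → does not occur.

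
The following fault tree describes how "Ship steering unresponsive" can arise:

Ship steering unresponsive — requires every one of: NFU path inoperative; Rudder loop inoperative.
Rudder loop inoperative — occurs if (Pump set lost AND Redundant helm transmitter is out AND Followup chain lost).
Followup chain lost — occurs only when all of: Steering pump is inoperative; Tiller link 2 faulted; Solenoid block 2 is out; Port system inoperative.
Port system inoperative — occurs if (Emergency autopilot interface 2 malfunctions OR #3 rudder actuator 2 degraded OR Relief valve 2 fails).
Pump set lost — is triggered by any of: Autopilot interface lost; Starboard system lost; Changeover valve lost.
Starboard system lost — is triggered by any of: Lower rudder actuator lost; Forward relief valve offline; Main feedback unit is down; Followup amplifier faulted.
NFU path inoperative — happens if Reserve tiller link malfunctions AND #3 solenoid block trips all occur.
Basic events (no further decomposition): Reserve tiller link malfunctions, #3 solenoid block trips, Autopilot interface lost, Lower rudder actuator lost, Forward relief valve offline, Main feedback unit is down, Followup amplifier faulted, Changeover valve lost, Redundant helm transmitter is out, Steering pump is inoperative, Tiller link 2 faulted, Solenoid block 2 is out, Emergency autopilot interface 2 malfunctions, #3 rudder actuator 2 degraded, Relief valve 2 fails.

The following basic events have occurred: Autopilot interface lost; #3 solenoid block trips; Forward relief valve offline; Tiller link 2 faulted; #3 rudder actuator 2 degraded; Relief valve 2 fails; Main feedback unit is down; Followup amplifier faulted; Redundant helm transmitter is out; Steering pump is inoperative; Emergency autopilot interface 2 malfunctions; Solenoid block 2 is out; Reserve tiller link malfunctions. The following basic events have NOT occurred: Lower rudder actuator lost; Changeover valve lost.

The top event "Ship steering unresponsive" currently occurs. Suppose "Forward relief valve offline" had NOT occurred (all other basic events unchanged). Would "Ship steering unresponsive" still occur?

Yes

Counterfactual: set "Forward relief valve offline" to not occurred.
NFU path inoperative [AND]: Reserve tiller link malfunctions=occurs, #3 solenoid block trips=occurs → all inputs occur → occurs.
Starboard system lost [OR]: Lower rudder actuator lost=not, Forward relief valve offline=not, Main feedback unit is down=occurs, Followup amplifier faulted=occurs → at least one input occurs → occurs.
Pump set lost [OR]: Autopilot interface lost=occurs, Starboard system lost=occurs, Changeover valve lost=not → at least one input occurs → occurs.
Port system inoperative [OR]: Emergency autopilot interface 2 malfunctions=occurs, #3 rudder actuator 2 degraded=occurs, Relief valve 2 fails=occurs → at least one input occurs → occurs.
Followup chain lost [AND]: Steering pump is inoperative=occurs, Tiller link 2 faulted=occurs, Solenoid block 2 is out=occurs, Port system inoperative=occurs → all inputs occur → occurs.
Rudder loop inoperative [AND]: Pump set lost=occurs, Redundant helm transmitter is out=occurs, Followup chain lost=occurs → all inputs occur → occurs.
Ship steering unresponsive [AND]: NFU path inoperative=occurs, Rudder loop inoperative=occurs → all inputs occur → occurs.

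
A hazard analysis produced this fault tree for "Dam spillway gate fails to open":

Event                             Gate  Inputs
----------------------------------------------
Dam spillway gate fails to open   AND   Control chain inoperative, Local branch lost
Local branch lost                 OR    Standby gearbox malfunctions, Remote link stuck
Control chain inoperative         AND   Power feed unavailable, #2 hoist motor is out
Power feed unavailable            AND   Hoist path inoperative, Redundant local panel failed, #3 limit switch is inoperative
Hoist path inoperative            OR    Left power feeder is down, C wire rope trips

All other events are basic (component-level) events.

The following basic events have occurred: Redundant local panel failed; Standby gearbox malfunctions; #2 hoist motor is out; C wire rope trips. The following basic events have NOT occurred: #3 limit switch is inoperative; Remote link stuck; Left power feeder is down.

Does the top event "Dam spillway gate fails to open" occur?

Hoist path inoperative [OR]: Left power feeder is down=not, C wire rope trips=occurs → at least one input occurs → occurs.
Power feed unavailable [AND]: Hoist path inoperative=occurs, Redundant local panel failed=occurs, #3 limit switch is inoperative=not → not all inputs occur → does not occur.
Control chain inoperative [AND]: Power feed unavailable=not, #2 hoist motor is out=occurs → not all inputs occur → does not occur.
Local branch lost [OR]: Standby gearbox malfunctions=occurs, Remote link stuck=not → at least one input occurs → occurs.
Dam spillway gate fails to open [AND]: Control chain inoperative=not, Local branch lost=occurs → not all inputs occur → does not occur.

No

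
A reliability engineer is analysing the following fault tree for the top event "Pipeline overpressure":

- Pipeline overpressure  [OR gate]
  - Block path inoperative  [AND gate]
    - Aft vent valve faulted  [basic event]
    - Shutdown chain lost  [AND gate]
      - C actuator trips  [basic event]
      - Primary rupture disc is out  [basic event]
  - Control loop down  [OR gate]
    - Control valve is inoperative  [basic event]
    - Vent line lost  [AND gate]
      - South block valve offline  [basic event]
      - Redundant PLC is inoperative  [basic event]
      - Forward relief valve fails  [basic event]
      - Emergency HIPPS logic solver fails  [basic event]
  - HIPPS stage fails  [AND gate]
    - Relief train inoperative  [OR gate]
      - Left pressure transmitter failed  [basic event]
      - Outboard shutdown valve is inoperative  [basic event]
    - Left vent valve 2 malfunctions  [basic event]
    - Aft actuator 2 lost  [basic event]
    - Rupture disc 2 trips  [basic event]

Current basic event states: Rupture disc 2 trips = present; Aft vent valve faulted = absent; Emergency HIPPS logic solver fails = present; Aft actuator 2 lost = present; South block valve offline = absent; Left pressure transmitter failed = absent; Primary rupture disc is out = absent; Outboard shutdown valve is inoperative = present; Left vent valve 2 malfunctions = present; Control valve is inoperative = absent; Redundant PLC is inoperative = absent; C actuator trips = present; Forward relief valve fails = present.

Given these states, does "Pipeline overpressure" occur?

Yes

Shutdown chain lost [AND]: C actuator trips=occurs, Primary rupture disc is out=not → not all inputs occur → does not occur.
Block path inoperative [AND]: Aft vent valve faulted=not, Shutdown chain lost=not → not all inputs occur → does not occur.
Vent line lost [AND]: South block valve offline=not, Redundant PLC is inoperative=not, Forward relief valve fails=occurs, Emergency HIPPS logic solver fails=occurs → not all inputs occur → does not occur.
Control loop down [OR]: Control valve is inoperative=not, Vent line lost=not → no input occurs → does not occur.
Relief train inoperative [OR]: Left pressure transmitter failed=not, Outboard shutdown valve is inoperative=occurs → at least one input occurs → occurs.
HIPPS stage fails [AND]: Relief train inoperative=occurs, Left vent valve 2 malfunctions=occurs, Aft actuator 2 lost=occurs, Rupture disc 2 trips=occurs → all inputs occur → occurs.
Pipeline overpressure [OR]: Block path inoperative=not, Control loop down=not, HIPPS stage fails=occurs → at least one input occurs → occurs.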